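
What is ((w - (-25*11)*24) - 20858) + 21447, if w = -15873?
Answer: -8684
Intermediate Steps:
((w - (-25*11)*24) - 20858) + 21447 = ((-15873 - (-25*11)*24) - 20858) + 21447 = ((-15873 - (-275)*24) - 20858) + 21447 = ((-15873 - 1*(-6600)) - 20858) + 21447 = ((-15873 + 6600) - 20858) + 21447 = (-9273 - 20858) + 21447 = -30131 + 21447 = -8684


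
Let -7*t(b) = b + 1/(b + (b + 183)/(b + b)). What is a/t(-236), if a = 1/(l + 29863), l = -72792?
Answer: -779373/1128022838204 ≈ -6.9092e-7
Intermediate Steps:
t(b) = -b/7 - 1/(7*(b + (183 + b)/(2*b))) (t(b) = -(b + 1/(b + (b + 183)/(b + b)))/7 = -(b + 1/(b + (183 + b)/((2*b))))/7 = -(b + 1/(b + (183 + b)*(1/(2*b))))/7 = -(b + 1/(b + (183 + b)/(2*b)))/7 = -b/7 - 1/(7*(b + (183 + b)/(2*b))))
a = -1/42929 (a = 1/(-72792 + 29863) = 1/(-42929) = -1/42929 ≈ -2.3294e-5)
a/t(-236) = -(1281 + 7*(-236) + 14*(-236)**2)/(236*(185 - 236 + 2*(-236)**2))/42929 = -(1281 - 1652 + 14*55696)/(236*(185 - 236 + 2*55696))/42929 = -(1281 - 1652 + 779744)/(236*(185 - 236 + 111392))/42929 = -1/(42929*((-1*(-236)*111341/779373))) = -1/(42929*((-1*(-236)*1/779373*111341))) = -1/(42929*26276476/779373) = -1/42929*779373/26276476 = -779373/1128022838204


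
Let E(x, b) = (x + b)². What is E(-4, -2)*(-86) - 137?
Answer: -3233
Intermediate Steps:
E(x, b) = (b + x)²
E(-4, -2)*(-86) - 137 = (-2 - 4)²*(-86) - 137 = (-6)²*(-86) - 137 = 36*(-86) - 137 = -3096 - 137 = -3233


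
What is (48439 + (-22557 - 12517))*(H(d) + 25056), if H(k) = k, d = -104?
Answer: 333483480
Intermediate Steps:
(48439 + (-22557 - 12517))*(H(d) + 25056) = (48439 + (-22557 - 12517))*(-104 + 25056) = (48439 - 35074)*24952 = 13365*24952 = 333483480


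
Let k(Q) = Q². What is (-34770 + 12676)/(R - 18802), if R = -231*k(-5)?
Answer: 22094/24577 ≈ 0.89897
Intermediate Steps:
R = -5775 (R = -231*(-5)² = -231*25 = -5775)
(-34770 + 12676)/(R - 18802) = (-34770 + 12676)/(-5775 - 18802) = -22094/(-24577) = -22094*(-1/24577) = 22094/24577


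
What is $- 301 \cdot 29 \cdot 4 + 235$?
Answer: $-34681$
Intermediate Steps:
$- 301 \cdot 29 \cdot 4 + 235 = \left(-301\right) 116 + 235 = -34916 + 235 = -34681$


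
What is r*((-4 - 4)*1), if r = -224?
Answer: 1792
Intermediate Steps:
r*((-4 - 4)*1) = -224*(-4 - 4) = -(-1792) = -224*(-8) = 1792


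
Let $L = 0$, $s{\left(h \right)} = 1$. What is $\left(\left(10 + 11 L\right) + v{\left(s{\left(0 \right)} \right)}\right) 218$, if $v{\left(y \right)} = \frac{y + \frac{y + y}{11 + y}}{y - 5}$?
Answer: $\frac{25397}{12} \approx 2116.4$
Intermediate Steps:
$v{\left(y \right)} = \frac{y + \frac{2 y}{11 + y}}{-5 + y}$
$\left(\left(10 + 11 L\right) + v{\left(s{\left(0 \right)} \right)}\right) 218 = \left(\left(10 + 11 \cdot 0\right) + 1 \frac{1}{-55 + 1^{2} + 6 \cdot 1} \left(13 + 1\right)\right) 218 = \left(\left(10 + 0\right) + 1 \frac{1}{-55 + 1 + 6} \cdot 14\right) 218 = \left(10 + 1 \frac{1}{-48} \cdot 14\right) 218 = \left(10 + 1 \left(- \frac{1}{48}\right) 14\right) 218 = \left(10 - \frac{7}{24}\right) 218 = \frac{233}{24} \cdot 218 = \frac{25397}{12}$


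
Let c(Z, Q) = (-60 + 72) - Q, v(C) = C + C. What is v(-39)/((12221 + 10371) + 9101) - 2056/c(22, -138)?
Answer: -32586254/2376975 ≈ -13.709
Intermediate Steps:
v(C) = 2*C
c(Z, Q) = 12 - Q
v(-39)/((12221 + 10371) + 9101) - 2056/c(22, -138) = (2*(-39))/((12221 + 10371) + 9101) - 2056/(12 - 1*(-138)) = -78/(22592 + 9101) - 2056/(12 + 138) = -78/31693 - 2056/150 = -78*1/31693 - 2056*1/150 = -78/31693 - 1028/75 = -32586254/2376975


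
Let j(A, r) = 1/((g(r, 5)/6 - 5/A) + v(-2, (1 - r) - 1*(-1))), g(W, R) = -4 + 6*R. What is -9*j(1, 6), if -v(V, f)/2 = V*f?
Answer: 27/50 ≈ 0.54000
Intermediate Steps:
v(V, f) = -2*V*f
j(A, r) = 1/(37/3 - 5/A - 4*r) (j(A, r) = 1/(((-4 + 6*5)/6 - 5/A) - 2*(-2)*((1 - r) - 1*(-1))) = 1/(((-4 + 30)*(⅙) - 5/A) - 2*(-2)*((1 - r) + 1)) = 1/((26*(⅙) - 5/A) - 2*(-2)*(2 - r)) = 1/((13/3 - 5/A) + (8 - 4*r)) = 1/(37/3 - 5/A - 4*r))
-9*j(1, 6) = -(-27)/(15 - 37*1 + 12*1*6) = -(-27)/(15 - 37 + 72) = -(-27)/50 = -9*(-3/50) = 27/50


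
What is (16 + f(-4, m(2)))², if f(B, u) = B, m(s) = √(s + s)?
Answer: 144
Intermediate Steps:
m(s) = √2*√s (m(s) = √(2*s) = √2*√s)
(16 + f(-4, m(2)))² = (16 - 4)² = 12² = 144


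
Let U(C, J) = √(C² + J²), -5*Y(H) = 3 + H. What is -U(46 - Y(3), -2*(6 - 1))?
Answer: -2*√14549/5 ≈ -48.248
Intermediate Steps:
Y(H) = -⅗ - H/5 (Y(H) = -(3 + H)/5 = -⅗ - H/5)
-U(46 - Y(3), -2*(6 - 1)) = -√((46 - (-⅗ - ⅕*3))² + (-2*(6 - 1))²) = -√((46 - (-⅗ - ⅗))² + (-2*5)²) = -√((46 - 1*(-6/5))² + (-10)²) = -√((46 + 6/5)² + 100) = -√((236/5)² + 100) = -√(55696/25 + 100) = -√(58196/25) = -2*√14549/5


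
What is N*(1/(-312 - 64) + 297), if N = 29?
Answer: 3238459/376 ≈ 8612.9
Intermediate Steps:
N*(1/(-312 - 64) + 297) = 29*(1/(-312 - 64) + 297) = 29*(1/(-376) + 297) = 29*(-1/376 + 297) = 29*(111671/376) = 3238459/376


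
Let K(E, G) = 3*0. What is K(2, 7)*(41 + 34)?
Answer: 0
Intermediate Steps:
K(E, G) = 0
K(2, 7)*(41 + 34) = 0*(41 + 34) = 0*75 = 0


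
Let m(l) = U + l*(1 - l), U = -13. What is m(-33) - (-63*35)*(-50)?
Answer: -111385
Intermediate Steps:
m(l) = -13 + l*(1 - l)
m(-33) - (-63*35)*(-50) = (-13 - 33 - 1*(-33)²) - (-63*35)*(-50) = (-13 - 33 - 1*1089) - (-2205)*(-50) = (-13 - 33 - 1089) - 1*110250 = -1135 - 110250 = -111385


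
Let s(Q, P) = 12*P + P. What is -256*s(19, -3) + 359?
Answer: 10343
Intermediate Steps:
s(Q, P) = 13*P
-256*s(19, -3) + 359 = -3328*(-3) + 359 = -256*(-39) + 359 = 9984 + 359 = 10343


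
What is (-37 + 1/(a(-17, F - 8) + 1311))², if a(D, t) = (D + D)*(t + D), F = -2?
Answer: 6801630784/4968441 ≈ 1369.0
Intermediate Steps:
a(D, t) = 2*D*(D + t) (a(D, t) = (2*D)*(D + t) = 2*D*(D + t))
(-37 + 1/(a(-17, F - 8) + 1311))² = (-37 + 1/(2*(-17)*(-17 + (-2 - 8)) + 1311))² = (-37 + 1/(2*(-17)*(-17 - 10) + 1311))² = (-37 + 1/(2*(-17)*(-27) + 1311))² = (-37 + 1/(918 + 1311))² = (-37 + 1/2229)² = (-82472/2229)² = 6801630784/4968441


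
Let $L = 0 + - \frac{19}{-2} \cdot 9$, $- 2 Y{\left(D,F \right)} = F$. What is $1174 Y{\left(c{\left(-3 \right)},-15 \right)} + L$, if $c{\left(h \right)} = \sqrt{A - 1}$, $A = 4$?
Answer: $\frac{17781}{2} \approx 8890.5$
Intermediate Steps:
$c{\left(h \right)} = \sqrt{3}$ ($c{\left(h \right)} = \sqrt{4 - 1} = \sqrt{3}$)
$Y{\left(D,F \right)} = - \frac{F}{2}$
$L = \frac{171}{2}$ ($L = 0 + \left(-19\right) \left(- \frac{1}{2}\right) 9 = 0 + \frac{19}{2} \cdot 9 = 0 + \frac{171}{2} = \frac{171}{2} \approx 85.5$)
$1174 Y{\left(c{\left(-3 \right)},-15 \right)} + L = 1174 \left(\left(- \frac{1}{2}\right) \left(-15\right)\right) + \frac{171}{2} = 1174 \cdot \frac{15}{2} + \frac{171}{2} = 8805 + \frac{171}{2} = \frac{17781}{2}$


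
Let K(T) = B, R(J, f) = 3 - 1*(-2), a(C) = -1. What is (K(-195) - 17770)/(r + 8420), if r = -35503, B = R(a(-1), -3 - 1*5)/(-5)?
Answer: 17771/27083 ≈ 0.65617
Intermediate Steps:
R(J, f) = 5 (R(J, f) = 3 + 2 = 5)
B = -1 (B = 5/(-5) = 5*(-⅕) = -1)
K(T) = -1
(K(-195) - 17770)/(r + 8420) = (-1 - 17770)/(-35503 + 8420) = -17771/(-27083) = -17771*(-1/27083) = 17771/27083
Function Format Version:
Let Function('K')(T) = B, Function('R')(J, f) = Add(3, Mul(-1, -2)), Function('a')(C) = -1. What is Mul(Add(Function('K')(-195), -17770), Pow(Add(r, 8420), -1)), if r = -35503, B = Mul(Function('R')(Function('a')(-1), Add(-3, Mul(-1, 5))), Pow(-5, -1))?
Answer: Rational(17771, 27083) ≈ 0.65617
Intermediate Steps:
Function('R')(J, f) = 5 (Function('R')(J, f) = Add(3, 2) = 5)
B = -1 (B = Mul(5, Pow(-5, -1)) = Mul(5, Rational(-1, 5)) = -1)
Function('K')(T) = -1
Mul(Add(Function('K')(-195), -17770), Pow(Add(r, 8420), -1)) = Mul(Add(-1, -17770), Pow(Add(-35503, 8420), -1)) = Mul(-17771, Pow(-27083, -1)) = Mul(-17771, Rational(-1, 27083)) = Rational(17771, 27083)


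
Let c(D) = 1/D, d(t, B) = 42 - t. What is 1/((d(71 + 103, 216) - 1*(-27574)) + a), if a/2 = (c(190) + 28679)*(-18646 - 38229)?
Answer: -19/61981978727 ≈ -3.0654e-10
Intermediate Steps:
a = -61982500125/19 (a = 2*((1/190 + 28679)*(-18646 - 38229)) = 2*((1/190 + 28679)*(-56875)) = 2*((5449011/190)*(-56875)) = 2*(-61982500125/38) = -61982500125/19 ≈ -3.2622e+9)
1/((d(71 + 103, 216) - 1*(-27574)) + a) = 1/(((42 - (71 + 103)) - 1*(-27574)) - 61982500125/19) = 1/(((42 - 1*174) + 27574) - 61982500125/19) = 1/(((42 - 174) + 27574) - 61982500125/19) = 1/((-132 + 27574) - 61982500125/19) = 1/(27442 - 61982500125/19) = 1/(-61981978727/19) = -19/61981978727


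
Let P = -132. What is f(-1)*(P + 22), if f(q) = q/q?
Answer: -110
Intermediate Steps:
f(q) = 1
f(-1)*(P + 22) = 1*(-132 + 22) = 1*(-110) = -110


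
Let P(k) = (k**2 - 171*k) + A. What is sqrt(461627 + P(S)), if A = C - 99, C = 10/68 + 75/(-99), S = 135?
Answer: sqrt(574891269942)/1122 ≈ 675.77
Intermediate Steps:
C = -685/1122 (C = 10*(1/68) + 75*(-1/99) = 5/34 - 25/33 = -685/1122 ≈ -0.61052)
A = -111763/1122 (A = -685/1122 - 99 = -111763/1122 ≈ -99.610)
P(k) = -111763/1122 + k**2 - 171*k (P(k) = (k**2 - 171*k) - 111763/1122 = -111763/1122 + k**2 - 171*k)
sqrt(461627 + P(S)) = sqrt(461627 + (-111763/1122 + 135**2 - 171*135)) = sqrt(461627 + (-111763/1122 + 18225 - 23085)) = sqrt(461627 - 5564683/1122) = sqrt(512380811/1122) = sqrt(574891269942)/1122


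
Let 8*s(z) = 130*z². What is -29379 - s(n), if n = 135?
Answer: -1302141/4 ≈ -3.2554e+5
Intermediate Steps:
s(z) = 65*z²/4 (s(z) = (130*z²)/8 = 65*z²/4)
-29379 - s(n) = -29379 - 65*135²/4 = -29379 - 65*18225/4 = -29379 - 1*1184625/4 = -29379 - 1184625/4 = -1302141/4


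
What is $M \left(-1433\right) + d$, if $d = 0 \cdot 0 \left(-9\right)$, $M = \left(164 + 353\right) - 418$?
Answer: $-141867$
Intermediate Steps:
$M = 99$ ($M = 517 - 418 = 99$)
$d = 0$ ($d = 0 \left(-9\right) = 0$)
$M \left(-1433\right) + d = 99 \left(-1433\right) + 0 = -141867 + 0 = -141867$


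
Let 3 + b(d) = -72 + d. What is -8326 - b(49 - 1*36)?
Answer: -8264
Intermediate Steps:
b(d) = -75 + d (b(d) = -3 + (-72 + d) = -75 + d)
-8326 - b(49 - 1*36) = -8326 - (-75 + (49 - 1*36)) = -8326 - (-75 + (49 - 36)) = -8326 - (-75 + 13) = -8326 - 1*(-62) = -8326 + 62 = -8264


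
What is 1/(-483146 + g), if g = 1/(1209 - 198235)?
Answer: -197026/95192323797 ≈ -2.0698e-6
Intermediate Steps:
g = -1/197026 (g = 1/(-197026) = -1/197026 ≈ -5.0755e-6)
1/(-483146 + g) = 1/(-483146 - 1/197026) = 1/(-95192323797/197026) = -197026/95192323797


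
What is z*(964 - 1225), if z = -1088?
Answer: 283968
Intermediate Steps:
z*(964 - 1225) = -1088*(964 - 1225) = -1088*(-261) = 283968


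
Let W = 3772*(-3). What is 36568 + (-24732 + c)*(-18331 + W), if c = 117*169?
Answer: 147056041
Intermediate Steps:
c = 19773
W = -11316
36568 + (-24732 + c)*(-18331 + W) = 36568 + (-24732 + 19773)*(-18331 - 11316) = 36568 - 4959*(-29647) = 36568 + 147019473 = 147056041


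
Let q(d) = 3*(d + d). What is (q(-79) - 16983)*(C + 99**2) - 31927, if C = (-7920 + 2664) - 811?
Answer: -65216365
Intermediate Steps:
q(d) = 6*d (q(d) = 3*(2*d) = 6*d)
C = -6067 (C = -5256 - 811 = -6067)
(q(-79) - 16983)*(C + 99**2) - 31927 = (6*(-79) - 16983)*(-6067 + 99**2) - 31927 = (-474 - 16983)*(-6067 + 9801) - 31927 = -17457*3734 - 31927 = -65184438 - 31927 = -65216365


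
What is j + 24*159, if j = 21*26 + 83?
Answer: 4445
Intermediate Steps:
j = 629 (j = 546 + 83 = 629)
j + 24*159 = 629 + 24*159 = 629 + 3816 = 4445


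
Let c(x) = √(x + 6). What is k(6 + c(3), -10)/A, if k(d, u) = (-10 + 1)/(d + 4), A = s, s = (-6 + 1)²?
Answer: -9/325 ≈ -0.027692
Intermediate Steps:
c(x) = √(6 + x)
s = 25 (s = (-5)² = 25)
A = 25
k(d, u) = -9/(4 + d)
k(6 + c(3), -10)/A = -9/(4 + (6 + √(6 + 3)))/25 = -9/(4 + (6 + √9))*(1/25) = -9/(4 + (6 + 3))*(1/25) = -9/(4 + 9)*(1/25) = -9/13*(1/25) = -9*1/13*(1/25) = -9/13*1/25 = -9/325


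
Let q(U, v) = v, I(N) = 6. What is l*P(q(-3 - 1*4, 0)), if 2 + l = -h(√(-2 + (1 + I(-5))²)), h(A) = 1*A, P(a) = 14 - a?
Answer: -28 - 14*√47 ≈ -123.98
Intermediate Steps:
h(A) = A
l = -2 - √47 (l = -2 - √(-2 + (1 + 6)²) = -2 - √(-2 + 7²) = -2 - √(-2 + 49) = -2 - √47 ≈ -8.8557)
l*P(q(-3 - 1*4, 0)) = (-2 - √47)*(14 - 1*0) = (-2 - √47)*(14 + 0) = (-2 - √47)*14 = -28 - 14*√47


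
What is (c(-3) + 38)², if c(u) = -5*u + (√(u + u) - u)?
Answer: (56 + I*√6)² ≈ 3130.0 + 274.34*I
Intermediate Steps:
c(u) = -6*u + √2*√u (c(u) = -5*u + (√(2*u) - u) = -5*u + (√2*√u - u) = -5*u + (-u + √2*√u) = -6*u + √2*√u)
(c(-3) + 38)² = ((-6*(-3) + √2*√(-3)) + 38)² = ((18 + √2*(I*√3)) + 38)² = ((18 + I*√6) + 38)² = (56 + I*√6)²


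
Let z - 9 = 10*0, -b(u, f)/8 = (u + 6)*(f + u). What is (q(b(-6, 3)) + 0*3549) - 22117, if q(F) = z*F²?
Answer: -22117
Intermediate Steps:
b(u, f) = -8*(6 + u)*(f + u) (b(u, f) = -8*(u + 6)*(f + u) = -8*(6 + u)*(f + u))
z = 9 (z = 9 + 10*0 = 9 + 0 = 9)
q(F) = 9*F²
(q(b(-6, 3)) + 0*3549) - 22117 = (9*(-48*3 - 48*(-6) - 8*(-6)² - 8*3*(-6))² + 0*3549) - 22117 = (9*(-144 + 288 - 8*36 + 144)² + 0) - 22117 = (9*(-144 + 288 - 288 + 144)² + 0) - 22117 = (9*0² + 0) - 22117 = (9*0 + 0) - 22117 = (0 + 0) - 22117 = 0 - 22117 = -22117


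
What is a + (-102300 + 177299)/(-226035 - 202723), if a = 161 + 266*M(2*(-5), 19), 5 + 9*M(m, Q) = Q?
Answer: 2217290143/3858822 ≈ 574.60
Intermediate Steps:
M(m, Q) = -5/9 + Q/9
a = 5173/9 (a = 161 + 266*(-5/9 + (⅑)*19) = 161 + 266*(-5/9 + 19/9) = 161 + 266*(14/9) = 161 + 3724/9 = 5173/9 ≈ 574.78)
a + (-102300 + 177299)/(-226035 - 202723) = 5173/9 + (-102300 + 177299)/(-226035 - 202723) = 5173/9 + 74999/(-428758) = 5173/9 + 74999*(-1/428758) = 5173/9 - 74999/428758 = 2217290143/3858822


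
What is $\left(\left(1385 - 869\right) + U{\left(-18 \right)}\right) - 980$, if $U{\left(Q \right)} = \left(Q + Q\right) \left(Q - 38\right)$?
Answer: $1552$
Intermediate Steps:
$U{\left(Q \right)} = 2 Q \left(-38 + Q\right)$
$\left(\left(1385 - 869\right) + U{\left(-18 \right)}\right) - 980 = \left(\left(1385 - 869\right) + 2 \left(-18\right) \left(-38 - 18\right)\right) - 980 = \left(516 + 2 \left(-18\right) \left(-56\right)\right) - 980 = \left(516 + 2016\right) - 980 = 2532 - 980 = 1552$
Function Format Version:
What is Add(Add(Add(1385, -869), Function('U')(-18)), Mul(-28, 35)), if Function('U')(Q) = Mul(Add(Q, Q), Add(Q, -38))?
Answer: 1552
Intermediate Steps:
Function('U')(Q) = Mul(2, Q, Add(-38, Q)) (Function('U')(Q) = Mul(Mul(2, Q), Add(-38, Q)) = Mul(2, Q, Add(-38, Q)))
Add(Add(Add(1385, -869), Function('U')(-18)), Mul(-28, 35)) = Add(Add(Add(1385, -869), Mul(2, -18, Add(-38, -18))), Mul(-28, 35)) = Add(Add(516, Mul(2, -18, -56)), -980) = Add(Add(516, 2016), -980) = Add(2532, -980) = 1552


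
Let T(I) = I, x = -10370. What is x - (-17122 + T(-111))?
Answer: 6863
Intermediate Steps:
x - (-17122 + T(-111)) = -10370 - (-17122 - 111) = -10370 - 1*(-17233) = -10370 + 17233 = 6863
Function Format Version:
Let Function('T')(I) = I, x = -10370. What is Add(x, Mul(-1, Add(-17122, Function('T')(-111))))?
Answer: 6863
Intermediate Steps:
Add(x, Mul(-1, Add(-17122, Function('T')(-111)))) = Add(-10370, Mul(-1, Add(-17122, -111))) = Add(-10370, Mul(-1, -17233)) = Add(-10370, 17233) = 6863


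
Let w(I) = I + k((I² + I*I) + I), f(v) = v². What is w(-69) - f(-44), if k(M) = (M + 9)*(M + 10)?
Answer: 89536901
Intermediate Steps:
k(M) = (9 + M)*(10 + M)
w(I) = 90 + (I + 2*I²)² + 20*I + 38*I² (w(I) = I + (90 + ((I² + I*I) + I)² + 19*((I² + I*I) + I)) = I + (90 + ((I² + I²) + I)² + 19*((I² + I²) + I)) = I + (90 + (2*I² + I)² + 19*(2*I² + I)) = I + (90 + (I + 2*I²)² + 19*(I + 2*I²)) = I + (90 + (I + 2*I²)² + (19*I + 38*I²)) = I + (90 + (I + 2*I²)² + 19*I + 38*I²) = 90 + (I + 2*I²)² + 20*I + 38*I²)
w(-69) - f(-44) = (90 + 4*(-69)³ + 4*(-69)⁴ + 20*(-69) + 39*(-69)²) - 1*(-44)² = (90 + 4*(-328509) + 4*22667121 - 1380 + 39*4761) - 1*1936 = (90 - 1314036 + 90668484 - 1380 + 185679) - 1936 = 89538837 - 1936 = 89536901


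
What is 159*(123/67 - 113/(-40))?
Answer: 1986069/2680 ≈ 741.07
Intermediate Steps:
159*(123/67 - 113/(-40)) = 159*(123*(1/67) - 113*(-1/40)) = 159*(123/67 + 113/40) = 159*(12491/2680) = 1986069/2680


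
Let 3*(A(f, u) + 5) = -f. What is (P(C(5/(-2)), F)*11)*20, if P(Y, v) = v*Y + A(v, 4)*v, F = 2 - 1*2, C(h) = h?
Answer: 0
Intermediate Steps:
F = 0 (F = 2 - 2 = 0)
A(f, u) = -5 - f/3 (A(f, u) = -5 + (-f)/3 = -5 - f/3)
P(Y, v) = Y*v + v*(-5 - v/3) (P(Y, v) = v*Y + (-5 - v/3)*v = Y*v + v*(-5 - v/3))
(P(C(5/(-2)), F)*11)*20 = (((1/3)*0*(-15 - 1*0 + 3*(5/(-2))))*11)*20 = (((1/3)*0*(-15 + 0 + 3*(5*(-1/2))))*11)*20 = (((1/3)*0*(-15 + 0 + 3*(-5/2)))*11)*20 = (((1/3)*0*(-15 + 0 - 15/2))*11)*20 = (((1/3)*0*(-45/2))*11)*20 = (0*11)*20 = 0*20 = 0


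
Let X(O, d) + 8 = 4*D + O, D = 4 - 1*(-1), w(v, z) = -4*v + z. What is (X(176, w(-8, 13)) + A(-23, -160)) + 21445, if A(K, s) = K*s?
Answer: 25313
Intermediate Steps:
w(v, z) = z - 4*v
D = 5 (D = 4 + 1 = 5)
X(O, d) = 12 + O (X(O, d) = -8 + (4*5 + O) = -8 + (20 + O) = 12 + O)
(X(176, w(-8, 13)) + A(-23, -160)) + 21445 = ((12 + 176) - 23*(-160)) + 21445 = (188 + 3680) + 21445 = 3868 + 21445 = 25313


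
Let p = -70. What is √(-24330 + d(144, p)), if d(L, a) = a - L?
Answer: 4*I*√1534 ≈ 156.67*I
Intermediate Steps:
√(-24330 + d(144, p)) = √(-24330 + (-70 - 1*144)) = √(-24330 + (-70 - 144)) = √(-24330 - 214) = √(-24544) = 4*I*√1534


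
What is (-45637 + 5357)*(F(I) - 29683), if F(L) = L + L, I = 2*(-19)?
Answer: 1198692520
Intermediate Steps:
I = -38
F(L) = 2*L
(-45637 + 5357)*(F(I) - 29683) = (-45637 + 5357)*(2*(-38) - 29683) = -40280*(-76 - 29683) = -40280*(-29759) = 1198692520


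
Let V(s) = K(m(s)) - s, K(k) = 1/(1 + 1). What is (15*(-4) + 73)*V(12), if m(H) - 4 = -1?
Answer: -299/2 ≈ -149.50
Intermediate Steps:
m(H) = 3 (m(H) = 4 - 1 = 3)
K(k) = ½ (K(k) = 1/2 = ½)
V(s) = ½ - s
(15*(-4) + 73)*V(12) = (15*(-4) + 73)*(½ - 1*12) = (-60 + 73)*(½ - 12) = 13*(-23/2) = -299/2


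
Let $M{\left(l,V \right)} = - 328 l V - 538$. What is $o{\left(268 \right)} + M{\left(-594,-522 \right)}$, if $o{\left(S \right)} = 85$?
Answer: $-101702757$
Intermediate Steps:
$M{\left(l,V \right)} = -538 - 328 V l$ ($M{\left(l,V \right)} = - 328 V l - 538 = -538 - 328 V l$)
$o{\left(268 \right)} + M{\left(-594,-522 \right)} = 85 - \left(538 - -101702304\right) = 85 - 101702842 = -101702757$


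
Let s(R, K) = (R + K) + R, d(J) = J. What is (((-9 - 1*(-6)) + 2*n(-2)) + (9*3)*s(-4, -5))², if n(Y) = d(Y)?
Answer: 128164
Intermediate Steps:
n(Y) = Y
s(R, K) = K + 2*R (s(R, K) = (K + R) + R = K + 2*R)
(((-9 - 1*(-6)) + 2*n(-2)) + (9*3)*s(-4, -5))² = (((-9 - 1*(-6)) + 2*(-2)) + (9*3)*(-5 + 2*(-4)))² = (((-9 + 6) - 4) + 27*(-5 - 8))² = ((-3 - 4) + 27*(-13))² = (-7 - 351)² = (-358)² = 128164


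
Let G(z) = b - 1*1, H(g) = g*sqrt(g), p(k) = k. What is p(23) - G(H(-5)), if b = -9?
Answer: 33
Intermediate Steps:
H(g) = g**(3/2)
G(z) = -10 (G(z) = -9 - 1*1 = -9 - 1 = -10)
p(23) - G(H(-5)) = 23 - 1*(-10) = 23 + 10 = 33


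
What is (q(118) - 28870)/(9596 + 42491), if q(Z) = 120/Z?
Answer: -1703270/3073133 ≈ -0.55424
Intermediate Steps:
(q(118) - 28870)/(9596 + 42491) = (120/118 - 28870)/(9596 + 42491) = (120*(1/118) - 28870)/52087 = (60/59 - 28870)*(1/52087) = -1703270/59*1/52087 = -1703270/3073133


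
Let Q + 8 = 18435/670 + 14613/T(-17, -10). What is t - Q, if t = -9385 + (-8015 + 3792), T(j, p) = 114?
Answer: -17511005/1273 ≈ -13756.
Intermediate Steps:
t = -13608 (t = -9385 - 4223 = -13608)
Q = 188021/1273 (Q = -8 + (18435/670 + 14613/114) = -8 + (18435*(1/670) + 14613*(1/114)) = -8 + (3687/134 + 4871/38) = -8 + 198205/1273 = 188021/1273 ≈ 147.70)
t - Q = -13608 - 1*188021/1273 = -13608 - 188021/1273 = -17511005/1273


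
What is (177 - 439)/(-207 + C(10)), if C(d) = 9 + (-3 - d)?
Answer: 262/211 ≈ 1.2417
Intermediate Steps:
C(d) = 6 - d
(177 - 439)/(-207 + C(10)) = (177 - 439)/(-207 + (6 - 1*10)) = -262/(-207 + (6 - 10)) = -262/(-207 - 4) = -262/(-211) = -262*(-1/211) = 262/211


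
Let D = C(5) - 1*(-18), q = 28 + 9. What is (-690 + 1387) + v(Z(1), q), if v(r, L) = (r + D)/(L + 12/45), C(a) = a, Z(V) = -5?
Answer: 389893/559 ≈ 697.48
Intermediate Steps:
q = 37
D = 23 (D = 5 - 1*(-18) = 5 + 18 = 23)
v(r, L) = (23 + r)/(4/15 + L) (v(r, L) = (r + 23)/(L + 12/45) = (23 + r)/(L + 12*(1/45)) = (23 + r)/(L + 4/15) = (23 + r)/(4/15 + L))
(-690 + 1387) + v(Z(1), q) = (-690 + 1387) + 15*(23 - 5)/(4 + 15*37) = 697 + 15*18/(4 + 555) = 697 + 15*18/559 = 697 + 15*(1/559)*18 = 697 + 270/559 = 389893/559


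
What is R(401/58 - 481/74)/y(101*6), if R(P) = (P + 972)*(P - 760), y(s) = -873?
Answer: 207063200/244731 ≈ 846.08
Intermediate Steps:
R(P) = (-760 + P)*(972 + P) (R(P) = (972 + P)*(-760 + P) = (-760 + P)*(972 + P))
R(401/58 - 481/74)/y(101*6) = (-738720 + (401/58 - 481/74)**2 + 212*(401/58 - 481/74))/(-873) = (-738720 + (401*(1/58) - 481*1/74)**2 + 212*(401*(1/58) - 481*1/74))*(-1/873) = (-738720 + (401/58 - 13/2)**2 + 212*(401/58 - 13/2))*(-1/873) = (-738720 + (12/29)**2 + 212*(12/29))*(-1/873) = (-738720 + 144/841 + 2544/29)*(-1/873) = -621189600/841*(-1/873) = 207063200/244731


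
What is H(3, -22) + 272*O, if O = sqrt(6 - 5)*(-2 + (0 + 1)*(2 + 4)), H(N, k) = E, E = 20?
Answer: 1108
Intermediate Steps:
H(N, k) = 20
O = 4 (O = sqrt(1)*(-2 + 1*6) = 1*(-2 + 6) = 1*4 = 4)
H(3, -22) + 272*O = 20 + 272*4 = 20 + 1088 = 1108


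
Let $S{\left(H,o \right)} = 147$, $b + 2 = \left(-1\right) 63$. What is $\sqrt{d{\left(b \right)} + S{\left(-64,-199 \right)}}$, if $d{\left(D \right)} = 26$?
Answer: $\sqrt{173} \approx 13.153$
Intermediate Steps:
$b = -65$ ($b = -2 - 63 = -65$)
$\sqrt{d{\left(b \right)} + S{\left(-64,-199 \right)}} = \sqrt{26 + 147} = \sqrt{173}$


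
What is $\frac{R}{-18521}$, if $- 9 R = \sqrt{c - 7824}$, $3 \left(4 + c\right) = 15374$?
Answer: $\frac{i \sqrt{24330}}{500067} \approx 0.00031192 i$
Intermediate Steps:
$c = \frac{15362}{3}$ ($c = -4 + \frac{1}{3} \cdot 15374 = -4 + \frac{15374}{3} = \frac{15362}{3} \approx 5120.7$)
$R = - \frac{i \sqrt{24330}}{27}$ ($R = - \frac{\sqrt{\frac{15362}{3} - 7824}}{9} = - \frac{\sqrt{- \frac{8110}{3}}}{9} = - \frac{\frac{1}{3} i \sqrt{24330}}{9} = - \frac{i \sqrt{24330}}{27} \approx - 5.7771 i$)
$\frac{R}{-18521} = \frac{\left(- \frac{1}{27}\right) i \sqrt{24330}}{-18521} = - \frac{i \sqrt{24330}}{27} \left(- \frac{1}{18521}\right) = \frac{i \sqrt{24330}}{500067}$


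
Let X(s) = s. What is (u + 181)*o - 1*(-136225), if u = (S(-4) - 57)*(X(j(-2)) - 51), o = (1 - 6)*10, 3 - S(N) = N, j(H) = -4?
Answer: -10325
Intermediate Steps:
S(N) = 3 - N
o = -50 (o = -5*10 = -50)
u = 2750 (u = ((3 - 1*(-4)) - 57)*(-4 - 51) = ((3 + 4) - 57)*(-55) = (7 - 57)*(-55) = -50*(-55) = 2750)
(u + 181)*o - 1*(-136225) = (2750 + 181)*(-50) - 1*(-136225) = 2931*(-50) + 136225 = -146550 + 136225 = -10325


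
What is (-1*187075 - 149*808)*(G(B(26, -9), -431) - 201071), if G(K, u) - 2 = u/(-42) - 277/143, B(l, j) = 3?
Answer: 123762684262935/2002 ≈ 6.1820e+10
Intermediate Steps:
G(K, u) = 9/143 - u/42 (G(K, u) = 2 + (u/(-42) - 277/143) = 2 + (u*(-1/42) - 277*1/143) = 2 + (-u/42 - 277/143) = 2 + (-277/143 - u/42) = 9/143 - u/42)
(-1*187075 - 149*808)*(G(B(26, -9), -431) - 201071) = (-1*187075 - 149*808)*((9/143 - 1/42*(-431)) - 201071) = (-187075 - 120392)*((9/143 + 431/42) - 201071) = -307467*(62011/6006 - 201071) = -307467*(-1207570415/6006) = 123762684262935/2002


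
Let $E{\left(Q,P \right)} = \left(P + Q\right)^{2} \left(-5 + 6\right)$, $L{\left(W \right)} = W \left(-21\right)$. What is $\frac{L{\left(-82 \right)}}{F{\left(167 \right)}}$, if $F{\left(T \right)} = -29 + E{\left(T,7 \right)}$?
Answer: $\frac{246}{4321} \approx 0.056931$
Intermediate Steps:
$L{\left(W \right)} = - 21 W$
$E{\left(Q,P \right)} = \left(P + Q\right)^{2}$ ($E{\left(Q,P \right)} = \left(P + Q\right)^{2} \cdot 1 = \left(P + Q\right)^{2}$)
$F{\left(T \right)} = -29 + \left(7 + T\right)^{2}$
$\frac{L{\left(-82 \right)}}{F{\left(167 \right)}} = \frac{\left(-21\right) \left(-82\right)}{-29 + \left(7 + 167\right)^{2}} = \frac{1722}{-29 + 174^{2}} = \frac{1722}{-29 + 30276} = \frac{1722}{30247} = 1722 \cdot \frac{1}{30247} = \frac{246}{4321}$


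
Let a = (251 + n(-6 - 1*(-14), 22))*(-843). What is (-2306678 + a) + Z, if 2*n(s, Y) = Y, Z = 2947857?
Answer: 420313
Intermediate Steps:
n(s, Y) = Y/2
a = -220866 (a = (251 + (½)*22)*(-843) = (251 + 11)*(-843) = 262*(-843) = -220866)
(-2306678 + a) + Z = (-2306678 - 220866) + 2947857 = -2527544 + 2947857 = 420313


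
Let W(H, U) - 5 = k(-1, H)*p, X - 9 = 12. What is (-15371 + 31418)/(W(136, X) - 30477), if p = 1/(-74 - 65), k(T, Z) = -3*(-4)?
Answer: -2230533/4235620 ≈ -0.52661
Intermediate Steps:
X = 21 (X = 9 + 12 = 21)
k(T, Z) = 12
p = -1/139 (p = 1/(-139) = -1/139 ≈ -0.0071942)
W(H, U) = 683/139 (W(H, U) = 5 + 12*(-1/139) = 5 - 12/139 = 683/139)
(-15371 + 31418)/(W(136, X) - 30477) = (-15371 + 31418)/(683/139 - 30477) = 16047/(-4235620/139) = 16047*(-139/4235620) = -2230533/4235620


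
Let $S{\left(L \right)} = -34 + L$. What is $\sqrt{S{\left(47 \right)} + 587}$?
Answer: $10 \sqrt{6} \approx 24.495$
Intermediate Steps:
$\sqrt{S{\left(47 \right)} + 587} = \sqrt{\left(-34 + 47\right) + 587} = \sqrt{13 + 587} = \sqrt{600} = 10 \sqrt{6}$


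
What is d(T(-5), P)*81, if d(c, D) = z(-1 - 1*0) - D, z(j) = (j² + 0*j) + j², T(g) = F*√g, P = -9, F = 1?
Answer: 891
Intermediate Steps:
T(g) = √g (T(g) = 1*√g = √g)
z(j) = 2*j² (z(j) = (j² + 0) + j² = j² + j² = 2*j²)
d(c, D) = 2 - D (d(c, D) = 2*(-1 - 1*0)² - D = 2*(-1 + 0)² - D = 2*(-1)² - D = 2*1 - D = 2 - D)
d(T(-5), P)*81 = (2 - 1*(-9))*81 = (2 + 9)*81 = 11*81 = 891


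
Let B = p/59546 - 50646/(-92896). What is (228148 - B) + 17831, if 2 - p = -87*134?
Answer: 340162425228097/1382896304 ≈ 2.4598e+5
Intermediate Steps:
p = 11660 (p = 2 - (-87)*134 = 2 - 1*(-11658) = 2 + 11658 = 11660)
B = 1024733519/1382896304 (B = 11660/59546 - 50646/(-92896) = 11660*(1/59546) - 50646*(-1/92896) = 5830/29773 + 25323/46448 = 1024733519/1382896304 ≈ 0.74100)
(228148 - B) + 17831 = (228148 - 1*1024733519/1382896304) + 17831 = (228148 - 1024733519/1382896304) + 17831 = 315504001231473/1382896304 + 17831 = 340162425228097/1382896304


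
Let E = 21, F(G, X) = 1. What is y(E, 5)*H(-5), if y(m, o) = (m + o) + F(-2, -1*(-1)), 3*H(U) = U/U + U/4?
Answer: -9/4 ≈ -2.2500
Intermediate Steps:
H(U) = ⅓ + U/12 (H(U) = (U/U + U/4)/3 = (1 + U*(¼))/3 = (1 + U/4)/3 = ⅓ + U/12)
y(m, o) = 1 + m + o (y(m, o) = (m + o) + 1 = 1 + m + o)
y(E, 5)*H(-5) = (1 + 21 + 5)*(⅓ + (1/12)*(-5)) = 27*(⅓ - 5/12) = 27*(-1/12) = -9/4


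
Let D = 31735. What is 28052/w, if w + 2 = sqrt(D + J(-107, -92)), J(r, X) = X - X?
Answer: 56104/31731 + 28052*sqrt(31735)/31731 ≈ 159.26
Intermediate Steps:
J(r, X) = 0
w = -2 + sqrt(31735) (w = -2 + sqrt(31735 + 0) = -2 + sqrt(31735) ≈ 176.14)
28052/w = 28052/(-2 + sqrt(31735))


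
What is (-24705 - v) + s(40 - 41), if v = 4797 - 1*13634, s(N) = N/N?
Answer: -15867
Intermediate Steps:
s(N) = 1
v = -8837 (v = 4797 - 13634 = -8837)
(-24705 - v) + s(40 - 41) = (-24705 - 1*(-8837)) + 1 = (-24705 + 8837) + 1 = -15868 + 1 = -15867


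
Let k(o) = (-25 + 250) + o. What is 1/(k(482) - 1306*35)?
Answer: -1/45003 ≈ -2.2221e-5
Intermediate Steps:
k(o) = 225 + o
1/(k(482) - 1306*35) = 1/((225 + 482) - 1306*35) = 1/(707 - 45710) = 1/(-45003) = -1/45003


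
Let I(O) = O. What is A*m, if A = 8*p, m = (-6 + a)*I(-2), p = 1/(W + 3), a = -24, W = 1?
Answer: 120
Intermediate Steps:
p = ¼ (p = 1/(1 + 3) = 1/4 = ¼ ≈ 0.25000)
m = 60 (m = (-6 - 24)*(-2) = -30*(-2) = 60)
A = 2 (A = 8*(¼) = 2)
A*m = 2*60 = 120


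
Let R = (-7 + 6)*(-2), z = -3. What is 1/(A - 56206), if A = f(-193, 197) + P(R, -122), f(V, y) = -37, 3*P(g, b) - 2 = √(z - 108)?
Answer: -506181/28468800640 - 3*I*√111/28468800640 ≈ -1.778e-5 - 1.1102e-9*I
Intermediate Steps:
R = 2 (R = -1*(-2) = 2)
P(g, b) = ⅔ + I*√111/3 (P(g, b) = ⅔ + √(-3 - 108)/3 = ⅔ + √(-111)/3 = ⅔ + (I*√111)/3 = ⅔ + I*√111/3)
A = -109/3 + I*√111/3 (A = -37 + (⅔ + I*√111/3) = -109/3 + I*√111/3 ≈ -36.333 + 3.5119*I)
1/(A - 56206) = 1/((-109/3 + I*√111/3) - 56206) = 1/(-168727/3 + I*√111/3)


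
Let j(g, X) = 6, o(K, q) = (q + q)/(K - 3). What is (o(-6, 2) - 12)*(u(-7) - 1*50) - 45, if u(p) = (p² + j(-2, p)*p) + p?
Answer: 5195/9 ≈ 577.22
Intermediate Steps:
o(K, q) = 2*q/(-3 + K) (o(K, q) = (2*q)/(-3 + K) = 2*q/(-3 + K))
u(p) = p² + 7*p (u(p) = (p² + 6*p) + p = p² + 7*p)
(o(-6, 2) - 12)*(u(-7) - 1*50) - 45 = (2*2/(-3 - 6) - 12)*(-7*(7 - 7) - 1*50) - 45 = (2*2/(-9) - 12)*(-7*0 - 50) - 45 = (2*2*(-⅑) - 12)*(0 - 50) - 45 = (-4/9 - 12)*(-50) - 45 = -112/9*(-50) - 45 = 5600/9 - 45 = 5195/9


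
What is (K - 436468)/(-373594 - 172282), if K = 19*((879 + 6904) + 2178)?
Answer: 247209/545876 ≈ 0.45287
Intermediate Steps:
K = 189259 (K = 19*(7783 + 2178) = 19*9961 = 189259)
(K - 436468)/(-373594 - 172282) = (189259 - 436468)/(-373594 - 172282) = -247209/(-545876) = -247209*(-1/545876) = 247209/545876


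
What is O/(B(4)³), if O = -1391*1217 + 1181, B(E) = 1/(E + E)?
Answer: -866132992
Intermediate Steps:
B(E) = 1/(2*E)
O = -1691666 (O = -1692847 + 1181 = -1691666)
O/(B(4)³) = -1691666/(((½)/4)³) = -1691666/(((½)*(¼))³) = -1691666/((⅛)³) = -1691666/1/512 = -1691666*512 = -866132992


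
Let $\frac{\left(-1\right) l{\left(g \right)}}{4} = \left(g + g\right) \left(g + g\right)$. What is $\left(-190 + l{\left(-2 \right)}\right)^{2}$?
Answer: $64516$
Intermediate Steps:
$l{\left(g \right)} = - 16 g^{2}$ ($l{\left(g \right)} = - 4 \left(g + g\right) \left(g + g\right) = - 4 \cdot 2 g 2 g = - 4 \cdot 4 g^{2} = - 16 g^{2}$)
$\left(-190 + l{\left(-2 \right)}\right)^{2} = \left(-190 - 16 \left(-2\right)^{2}\right)^{2} = \left(-190 - 64\right)^{2} = \left(-254\right)^{2} = 64516$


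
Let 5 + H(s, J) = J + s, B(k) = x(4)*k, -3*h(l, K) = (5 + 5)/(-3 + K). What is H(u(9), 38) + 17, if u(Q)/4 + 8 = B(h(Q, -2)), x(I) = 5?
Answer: 94/3 ≈ 31.333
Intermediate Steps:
h(l, K) = -10/(3*(-3 + K)) (h(l, K) = -(5 + 5)/(3*(-3 + K)) = -10/(3*(-3 + K)))
B(k) = 5*k
u(Q) = -56/3 (u(Q) = -32 + 4*(5*(-10/(-9 + 3*(-2)))) = -32 + 4*(5*(-10/(-9 - 6))) = -32 + 4*(5*(-10/(-15))) = -32 + 4*(5*(-10*(-1/15))) = -32 + 4*(5*(⅔)) = -32 + 4*(10/3) = -32 + 40/3 = -56/3)
H(s, J) = -5 + J + s (H(s, J) = -5 + (J + s) = -5 + J + s)
H(u(9), 38) + 17 = (-5 + 38 - 56/3) + 17 = 43/3 + 17 = 94/3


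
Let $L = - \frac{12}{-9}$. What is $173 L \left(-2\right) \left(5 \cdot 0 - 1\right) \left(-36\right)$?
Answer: $-16608$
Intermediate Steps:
$L = \frac{4}{3}$ ($L = \left(-12\right) \left(- \frac{1}{9}\right) = \frac{4}{3} \approx 1.3333$)
$173 L \left(-2\right) \left(5 \cdot 0 - 1\right) \left(-36\right) = 173 \cdot \frac{4}{3} \left(-2\right) \left(5 \cdot 0 - 1\right) \left(-36\right) = 173 \left(- \frac{8}{3}\right) \left(0 - 1\right) \left(-36\right) = - \frac{1384 \left(\left(-1\right) \left(-36\right)\right)}{3} = \left(- \frac{1384}{3}\right) 36 = -16608$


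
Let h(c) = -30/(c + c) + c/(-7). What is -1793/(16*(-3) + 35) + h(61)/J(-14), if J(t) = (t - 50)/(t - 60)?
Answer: 11329623/88816 ≈ 127.56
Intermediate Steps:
J(t) = (-50 + t)/(-60 + t)
h(c) = -15/c - c/7 (h(c) = -30*1/(2*c) + c*(-1/7) = -15/c - c/7)
-1793/(16*(-3) + 35) + h(61)/J(-14) = -1793/(16*(-3) + 35) + (-15/61 - 1/7*61)/(((-50 - 14)/(-60 - 14))) = -1793/(-48 + 35) + (-15*1/61 - 61/7)/((-64/(-74))) = -1793/(-13) + (-15/61 - 61/7)/((-1/74*(-64))) = -1793*(-1/13) - 3826/(427*32/37) = 1793/13 - 3826/427*37/32 = 1793/13 - 70781/6832 = 11329623/88816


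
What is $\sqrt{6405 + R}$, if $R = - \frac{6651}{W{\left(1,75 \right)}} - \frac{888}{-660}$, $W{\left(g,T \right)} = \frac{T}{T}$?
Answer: $\frac{116 i \sqrt{55}}{55} \approx 15.641 i$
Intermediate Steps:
$W{\left(g,T \right)} = 1$
$R = - \frac{365731}{55}$ ($R = - \frac{6651}{1} - \frac{888}{-660} = \left(-6651\right) 1 - - \frac{74}{55} = -6651 + \frac{74}{55} = - \frac{365731}{55} \approx -6649.7$)
$\sqrt{6405 + R} = \sqrt{6405 - \frac{365731}{55}} = \sqrt{- \frac{13456}{55}} = \frac{116 i \sqrt{55}}{55}$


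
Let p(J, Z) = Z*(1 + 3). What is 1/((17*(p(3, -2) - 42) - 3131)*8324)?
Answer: -1/33137844 ≈ -3.0177e-8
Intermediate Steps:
p(J, Z) = 4*Z (p(J, Z) = Z*4 = 4*Z)
1/((17*(p(3, -2) - 42) - 3131)*8324) = 1/(17*(4*(-2) - 42) - 3131*8324) = (1/8324)/(17*(-8 - 42) - 3131) = (1/8324)/(17*(-50) - 3131) = (1/8324)/(-850 - 3131) = (1/8324)/(-3981) = -1/3981*1/8324 = -1/33137844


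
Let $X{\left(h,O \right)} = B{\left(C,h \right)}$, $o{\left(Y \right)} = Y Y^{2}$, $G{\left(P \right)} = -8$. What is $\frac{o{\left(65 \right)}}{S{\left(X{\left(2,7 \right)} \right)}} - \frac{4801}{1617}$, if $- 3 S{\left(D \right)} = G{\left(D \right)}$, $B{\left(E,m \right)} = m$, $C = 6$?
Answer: $\frac{1332167467}{12936} \approx 1.0298 \cdot 10^{5}$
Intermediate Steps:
$o{\left(Y \right)} = Y^{3}$
$X{\left(h,O \right)} = h$
$S{\left(D \right)} = \frac{8}{3}$ ($S{\left(D \right)} = \left(- \frac{1}{3}\right) \left(-8\right) = \frac{8}{3}$)
$\frac{o{\left(65 \right)}}{S{\left(X{\left(2,7 \right)} \right)}} - \frac{4801}{1617} = \frac{65^{3}}{\frac{8}{3}} - \frac{4801}{1617} = 274625 \cdot \frac{3}{8} - \frac{4801}{1617} = \frac{823875}{8} - \frac{4801}{1617} = \frac{1332167467}{12936}$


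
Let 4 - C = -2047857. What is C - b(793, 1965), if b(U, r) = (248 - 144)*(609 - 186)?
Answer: 2003869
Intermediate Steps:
b(U, r) = 43992 (b(U, r) = 104*423 = 43992)
C = 2047861 (C = 4 - 1*(-2047857) = 4 + 2047857 = 2047861)
C - b(793, 1965) = 2047861 - 1*43992 = 2047861 - 43992 = 2003869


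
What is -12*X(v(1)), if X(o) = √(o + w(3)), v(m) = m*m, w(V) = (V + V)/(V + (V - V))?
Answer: -12*√3 ≈ -20.785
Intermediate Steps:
w(V) = 2 (w(V) = (2*V)/(V + 0) = (2*V)/V = 2)
v(m) = m²
X(o) = √(2 + o) (X(o) = √(o + 2) = √(2 + o))
-12*X(v(1)) = -12*√(2 + 1²) = -12*√(2 + 1) = -12*√3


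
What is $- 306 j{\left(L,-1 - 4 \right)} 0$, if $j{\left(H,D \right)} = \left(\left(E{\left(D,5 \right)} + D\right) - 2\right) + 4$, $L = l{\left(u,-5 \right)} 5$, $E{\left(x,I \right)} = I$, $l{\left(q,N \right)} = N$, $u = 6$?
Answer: $0$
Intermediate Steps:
$L = -25$ ($L = \left(-5\right) 5 = -25$)
$j{\left(H,D \right)} = 7 + D$ ($j{\left(H,D \right)} = \left(\left(5 + D\right) - 2\right) + 4 = \left(3 + D\right) + 4 = 7 + D$)
$- 306 j{\left(L,-1 - 4 \right)} 0 = - 306 \left(7 - 5\right) 0 = - 306 \cdot 2 \cdot 0 = \left(-306\right) 0 = 0$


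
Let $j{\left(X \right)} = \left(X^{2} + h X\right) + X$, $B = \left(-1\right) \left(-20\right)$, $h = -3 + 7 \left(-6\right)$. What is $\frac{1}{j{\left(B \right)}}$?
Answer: $- \frac{1}{480} \approx -0.0020833$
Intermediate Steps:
$h = -45$ ($h = -3 - 42 = -45$)
$B = 20$
$j{\left(X \right)} = X^{2} - 44 X$ ($j{\left(X \right)} = \left(X^{2} - 45 X\right) + X = X^{2} - 44 X$)
$\frac{1}{j{\left(B \right)}} = \frac{1}{20 \left(-44 + 20\right)} = \frac{1}{20 \left(-24\right)} = \frac{1}{-480} = - \frac{1}{480}$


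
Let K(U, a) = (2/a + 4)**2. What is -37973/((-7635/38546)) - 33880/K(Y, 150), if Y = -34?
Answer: 18736900165294/98819805 ≈ 1.8961e+5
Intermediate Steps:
K(U, a) = (4 + 2/a)**2
-37973/((-7635/38546)) - 33880/K(Y, 150) = -37973/((-7635/38546)) - 33880*5625/(1 + 2*150)**2 = -37973/((-7635*1/38546)) - 33880*5625/(1 + 300)**2 = -37973/(-7635/38546) - 33880/(4*(1/22500)*301**2) = -37973*(-38546/7635) - 33880/(4*(1/22500)*90601) = 1463707258/7635 - 33880/90601/5625 = 1463707258/7635 - 33880*5625/90601 = 1463707258/7635 - 27225000/12943 = 18736900165294/98819805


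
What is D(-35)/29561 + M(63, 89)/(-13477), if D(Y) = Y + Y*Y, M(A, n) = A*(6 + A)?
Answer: -16066291/56913371 ≈ -0.28229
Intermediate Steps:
D(Y) = Y + Y²
D(-35)/29561 + M(63, 89)/(-13477) = -35*(1 - 35)/29561 + (63*(6 + 63))/(-13477) = -35*(-34)*(1/29561) + (63*69)*(-1/13477) = 1190*(1/29561) + 4347*(-1/13477) = 170/4223 - 4347/13477 = -16066291/56913371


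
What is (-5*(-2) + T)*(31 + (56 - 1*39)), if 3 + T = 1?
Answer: 384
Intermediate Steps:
T = -2 (T = -3 + 1 = -2)
(-5*(-2) + T)*(31 + (56 - 1*39)) = (-5*(-2) - 2)*(31 + (56 - 1*39)) = (10 - 2)*(31 + (56 - 39)) = 8*(31 + 17) = 8*48 = 384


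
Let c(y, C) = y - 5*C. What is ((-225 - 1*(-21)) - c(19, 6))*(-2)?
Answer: 386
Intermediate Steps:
((-225 - 1*(-21)) - c(19, 6))*(-2) = ((-225 - 1*(-21)) - (19 - 5*6))*(-2) = ((-225 + 21) - (19 - 30))*(-2) = (-204 - 1*(-11))*(-2) = (-204 + 11)*(-2) = -193*(-2) = 386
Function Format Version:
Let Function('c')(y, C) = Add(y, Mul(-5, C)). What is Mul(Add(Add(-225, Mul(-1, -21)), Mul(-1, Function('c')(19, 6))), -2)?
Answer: 386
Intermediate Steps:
Mul(Add(Add(-225, Mul(-1, -21)), Mul(-1, Function('c')(19, 6))), -2) = Mul(Add(Add(-225, Mul(-1, -21)), Mul(-1, Add(19, Mul(-5, 6)))), -2) = Mul(Add(Add(-225, 21), Mul(-1, Add(19, -30))), -2) = Mul(Add(-204, Mul(-1, -11)), -2) = Mul(Add(-204, 11), -2) = Mul(-193, -2) = 386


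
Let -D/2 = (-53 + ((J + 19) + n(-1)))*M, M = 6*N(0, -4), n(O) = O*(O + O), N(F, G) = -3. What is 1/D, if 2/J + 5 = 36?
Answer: -31/35640 ≈ -0.00086981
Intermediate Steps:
J = 2/31 (J = 2/(-5 + 36) = 2/31 ≈ 0.064516)
n(O) = 2*O**2 (n(O) = O*(2*O) = 2*O**2)
M = -18 (M = 6*(-3) = -18)
D = -35640/31 (D = -2*(-53 + ((2/31 + 19) + 2*(-1)**2))*(-18) = -2*(-53 + (591/31 + 2*1))*(-18) = -2*(-53 + (591/31 + 2))*(-18) = -2*(-53 + 653/31)*(-18) = -(-1980)*(-18)/31 = -2*17820/31 = -35640/31 ≈ -1149.7)
1/D = 1/(-35640/31) = -31/35640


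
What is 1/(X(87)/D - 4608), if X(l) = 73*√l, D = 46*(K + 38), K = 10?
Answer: -7488405504/34506572407891 - 53728*√87/34506572407891 ≈ -0.00021703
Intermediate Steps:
D = 2208 (D = 46*(10 + 38) = 46*48 = 2208)
1/(X(87)/D - 4608) = 1/((73*√87)/2208 - 4608) = 1/((73*√87)*(1/2208) - 4608) = 1/(73*√87/2208 - 4608) = 1/(-4608 + 73*√87/2208)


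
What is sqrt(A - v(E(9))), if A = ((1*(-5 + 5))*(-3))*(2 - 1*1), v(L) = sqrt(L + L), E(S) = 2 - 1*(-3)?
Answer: I*10**(1/4) ≈ 1.7783*I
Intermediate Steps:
E(S) = 5 (E(S) = 2 + 3 = 5)
v(L) = sqrt(2)*sqrt(L) (v(L) = sqrt(2*L) = sqrt(2)*sqrt(L))
A = 0 (A = ((1*0)*(-3))*(2 - 1) = (0*(-3))*1 = 0*1 = 0)
sqrt(A - v(E(9))) = sqrt(0 - sqrt(2)*sqrt(5)) = sqrt(0 - sqrt(10)) = sqrt(-sqrt(10)) = I*10**(1/4)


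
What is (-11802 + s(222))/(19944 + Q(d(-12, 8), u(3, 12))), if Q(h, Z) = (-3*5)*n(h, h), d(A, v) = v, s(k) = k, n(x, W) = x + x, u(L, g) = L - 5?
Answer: -965/1642 ≈ -0.58770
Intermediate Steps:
u(L, g) = -5 + L
n(x, W) = 2*x
Q(h, Z) = -30*h (Q(h, Z) = (-3*5)*(2*h) = -30*h)
(-11802 + s(222))/(19944 + Q(d(-12, 8), u(3, 12))) = (-11802 + 222)/(19944 - 30*8) = -11580/(19944 - 240) = -11580/19704 = -11580*1/19704 = -965/1642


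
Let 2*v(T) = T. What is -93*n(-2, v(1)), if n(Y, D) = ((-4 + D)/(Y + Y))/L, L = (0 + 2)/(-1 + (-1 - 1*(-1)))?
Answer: 651/16 ≈ 40.688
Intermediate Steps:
L = -2 (L = 2/(-1 + (-1 + 1)) = 2/(-1 + 0) = 2/(-1) = 2*(-1) = -2)
v(T) = T/2
n(Y, D) = -(-4 + D)/(4*Y) (n(Y, D) = ((-4 + D)/(Y + Y))/(-2) = ((-4 + D)/((2*Y)))*(-½) = ((-4 + D)*(1/(2*Y)))*(-½) = ((-4 + D)/(2*Y))*(-½) = -(-4 + D)/(4*Y))
-93*n(-2, v(1)) = -93*(4 - 1/2)/(4*(-2)) = -93*(-1)*(4 - 1*½)/(4*2) = -93*(-1)*(4 - ½)/(4*2) = -93*(-1)*7/(4*2*2) = -93*(-7/16) = 651/16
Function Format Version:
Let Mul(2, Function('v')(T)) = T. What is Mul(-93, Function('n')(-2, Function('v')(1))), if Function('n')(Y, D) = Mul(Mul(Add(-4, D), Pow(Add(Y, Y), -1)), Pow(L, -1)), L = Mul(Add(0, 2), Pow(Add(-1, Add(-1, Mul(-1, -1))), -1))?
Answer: Rational(651, 16) ≈ 40.688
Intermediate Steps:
L = -2 (L = Mul(2, Pow(Add(-1, Add(-1, 1)), -1)) = Mul(2, Pow(Add(-1, 0), -1)) = Mul(2, Pow(-1, -1)) = Mul(2, -1) = -2)
Function('v')(T) = Mul(Rational(1, 2), T)
Function('n')(Y, D) = Mul(Rational(-1, 4), Pow(Y, -1), Add(-4, D)) (Function('n')(Y, D) = Mul(Mul(Add(-4, D), Pow(Add(Y, Y), -1)), Pow(-2, -1)) = Mul(Mul(Add(-4, D), Pow(Mul(2, Y), -1)), Rational(-1, 2)) = Mul(Mul(Add(-4, D), Mul(Rational(1, 2), Pow(Y, -1))), Rational(-1, 2)) = Mul(Mul(Rational(1, 2), Pow(Y, -1), Add(-4, D)), Rational(-1, 2)) = Mul(Rational(-1, 4), Pow(Y, -1), Add(-4, D)))
Mul(-93, Function('n')(-2, Function('v')(1))) = Mul(-93, Mul(Rational(1, 4), Pow(-2, -1), Add(4, Mul(-1, Mul(Rational(1, 2), 1))))) = Mul(-93, Mul(Rational(1, 4), Rational(-1, 2), Add(4, Mul(-1, Rational(1, 2))))) = Mul(-93, Mul(Rational(1, 4), Rational(-1, 2), Add(4, Rational(-1, 2)))) = Mul(-93, Mul(Rational(1, 4), Rational(-1, 2), Rational(7, 2))) = Mul(-93, Rational(-7, 16)) = Rational(651, 16)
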